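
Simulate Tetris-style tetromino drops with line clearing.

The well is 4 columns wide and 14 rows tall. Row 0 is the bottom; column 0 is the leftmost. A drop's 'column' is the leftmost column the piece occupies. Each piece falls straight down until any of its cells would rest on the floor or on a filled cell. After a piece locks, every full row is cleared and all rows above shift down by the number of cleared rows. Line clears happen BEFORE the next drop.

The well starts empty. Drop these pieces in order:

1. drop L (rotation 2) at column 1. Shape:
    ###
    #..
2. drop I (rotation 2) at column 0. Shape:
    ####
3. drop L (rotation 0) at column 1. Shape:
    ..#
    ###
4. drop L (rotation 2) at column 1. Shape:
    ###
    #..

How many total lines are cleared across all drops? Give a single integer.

Answer: 1

Derivation:
Drop 1: L rot2 at col 1 lands with bottom-row=0; cleared 0 line(s) (total 0); column heights now [0 2 2 2], max=2
Drop 2: I rot2 at col 0 lands with bottom-row=2; cleared 1 line(s) (total 1); column heights now [0 2 2 2], max=2
Drop 3: L rot0 at col 1 lands with bottom-row=2; cleared 0 line(s) (total 1); column heights now [0 3 3 4], max=4
Drop 4: L rot2 at col 1 lands with bottom-row=3; cleared 0 line(s) (total 1); column heights now [0 5 5 5], max=5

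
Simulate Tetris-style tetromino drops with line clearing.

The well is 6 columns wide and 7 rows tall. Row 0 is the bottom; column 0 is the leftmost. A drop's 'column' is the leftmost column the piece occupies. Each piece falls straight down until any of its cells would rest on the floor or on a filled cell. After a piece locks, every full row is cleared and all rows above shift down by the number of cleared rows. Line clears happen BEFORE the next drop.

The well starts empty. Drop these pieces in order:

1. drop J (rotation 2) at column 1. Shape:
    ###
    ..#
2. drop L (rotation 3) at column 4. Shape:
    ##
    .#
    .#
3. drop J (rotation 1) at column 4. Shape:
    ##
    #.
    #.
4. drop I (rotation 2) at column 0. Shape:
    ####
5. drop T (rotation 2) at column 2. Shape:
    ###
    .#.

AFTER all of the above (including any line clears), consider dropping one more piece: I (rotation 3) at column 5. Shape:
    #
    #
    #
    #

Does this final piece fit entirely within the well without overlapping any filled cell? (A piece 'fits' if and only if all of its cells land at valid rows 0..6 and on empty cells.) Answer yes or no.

Drop 1: J rot2 at col 1 lands with bottom-row=0; cleared 0 line(s) (total 0); column heights now [0 2 2 2 0 0], max=2
Drop 2: L rot3 at col 4 lands with bottom-row=0; cleared 0 line(s) (total 0); column heights now [0 2 2 2 3 3], max=3
Drop 3: J rot1 at col 4 lands with bottom-row=3; cleared 0 line(s) (total 0); column heights now [0 2 2 2 6 6], max=6
Drop 4: I rot2 at col 0 lands with bottom-row=2; cleared 1 line(s) (total 1); column heights now [0 2 2 2 5 5], max=5
Drop 5: T rot2 at col 2 lands with bottom-row=4; cleared 0 line(s) (total 1); column heights now [0 2 6 6 6 5], max=6
Test piece I rot3 at col 5 (width 1): heights before test = [0 2 6 6 6 5]; fits = False

Answer: no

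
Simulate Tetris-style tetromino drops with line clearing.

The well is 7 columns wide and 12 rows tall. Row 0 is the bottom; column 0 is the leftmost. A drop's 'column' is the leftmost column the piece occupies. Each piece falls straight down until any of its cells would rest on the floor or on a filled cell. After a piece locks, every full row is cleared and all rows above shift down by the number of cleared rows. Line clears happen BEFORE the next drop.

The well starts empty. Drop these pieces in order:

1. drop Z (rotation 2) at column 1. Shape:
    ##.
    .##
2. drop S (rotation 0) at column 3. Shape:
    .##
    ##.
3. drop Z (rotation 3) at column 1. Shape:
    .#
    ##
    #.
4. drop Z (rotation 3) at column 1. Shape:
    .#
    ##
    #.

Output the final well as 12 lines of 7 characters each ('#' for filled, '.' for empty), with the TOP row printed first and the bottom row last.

Answer: .......
.......
.......
.......
.......
..#....
.##....
.##....
.##....
.#..##.
.####..
..##...

Derivation:
Drop 1: Z rot2 at col 1 lands with bottom-row=0; cleared 0 line(s) (total 0); column heights now [0 2 2 1 0 0 0], max=2
Drop 2: S rot0 at col 3 lands with bottom-row=1; cleared 0 line(s) (total 0); column heights now [0 2 2 2 3 3 0], max=3
Drop 3: Z rot3 at col 1 lands with bottom-row=2; cleared 0 line(s) (total 0); column heights now [0 4 5 2 3 3 0], max=5
Drop 4: Z rot3 at col 1 lands with bottom-row=4; cleared 0 line(s) (total 0); column heights now [0 6 7 2 3 3 0], max=7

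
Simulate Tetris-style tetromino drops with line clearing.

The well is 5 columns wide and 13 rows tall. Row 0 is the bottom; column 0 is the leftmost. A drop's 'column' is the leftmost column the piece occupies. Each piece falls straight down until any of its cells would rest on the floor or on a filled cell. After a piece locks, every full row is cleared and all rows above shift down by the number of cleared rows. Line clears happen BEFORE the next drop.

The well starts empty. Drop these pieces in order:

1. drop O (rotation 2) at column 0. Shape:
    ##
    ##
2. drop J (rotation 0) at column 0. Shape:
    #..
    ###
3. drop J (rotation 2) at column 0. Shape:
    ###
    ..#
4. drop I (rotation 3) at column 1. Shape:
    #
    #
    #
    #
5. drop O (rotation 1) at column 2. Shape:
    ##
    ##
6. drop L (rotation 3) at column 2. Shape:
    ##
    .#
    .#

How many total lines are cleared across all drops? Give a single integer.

Answer: 0

Derivation:
Drop 1: O rot2 at col 0 lands with bottom-row=0; cleared 0 line(s) (total 0); column heights now [2 2 0 0 0], max=2
Drop 2: J rot0 at col 0 lands with bottom-row=2; cleared 0 line(s) (total 0); column heights now [4 3 3 0 0], max=4
Drop 3: J rot2 at col 0 lands with bottom-row=3; cleared 0 line(s) (total 0); column heights now [5 5 5 0 0], max=5
Drop 4: I rot3 at col 1 lands with bottom-row=5; cleared 0 line(s) (total 0); column heights now [5 9 5 0 0], max=9
Drop 5: O rot1 at col 2 lands with bottom-row=5; cleared 0 line(s) (total 0); column heights now [5 9 7 7 0], max=9
Drop 6: L rot3 at col 2 lands with bottom-row=7; cleared 0 line(s) (total 0); column heights now [5 9 10 10 0], max=10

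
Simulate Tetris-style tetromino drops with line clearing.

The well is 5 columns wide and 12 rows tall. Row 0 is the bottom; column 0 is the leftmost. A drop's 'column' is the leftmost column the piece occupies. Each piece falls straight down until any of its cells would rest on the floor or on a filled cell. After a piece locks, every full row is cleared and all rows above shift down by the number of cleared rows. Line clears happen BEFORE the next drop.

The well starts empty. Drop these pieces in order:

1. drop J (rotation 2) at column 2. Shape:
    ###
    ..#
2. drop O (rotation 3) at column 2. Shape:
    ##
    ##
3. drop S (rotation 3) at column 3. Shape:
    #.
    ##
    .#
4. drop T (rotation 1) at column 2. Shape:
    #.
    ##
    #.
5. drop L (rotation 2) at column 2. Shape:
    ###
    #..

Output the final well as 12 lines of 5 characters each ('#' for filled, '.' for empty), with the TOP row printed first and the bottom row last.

Answer: .....
.....
..###
..#..
..#..
..##.
..##.
...##
..###
..##.
..###
....#

Derivation:
Drop 1: J rot2 at col 2 lands with bottom-row=0; cleared 0 line(s) (total 0); column heights now [0 0 2 2 2], max=2
Drop 2: O rot3 at col 2 lands with bottom-row=2; cleared 0 line(s) (total 0); column heights now [0 0 4 4 2], max=4
Drop 3: S rot3 at col 3 lands with bottom-row=3; cleared 0 line(s) (total 0); column heights now [0 0 4 6 5], max=6
Drop 4: T rot1 at col 2 lands with bottom-row=5; cleared 0 line(s) (total 0); column heights now [0 0 8 7 5], max=8
Drop 5: L rot2 at col 2 lands with bottom-row=8; cleared 0 line(s) (total 0); column heights now [0 0 10 10 10], max=10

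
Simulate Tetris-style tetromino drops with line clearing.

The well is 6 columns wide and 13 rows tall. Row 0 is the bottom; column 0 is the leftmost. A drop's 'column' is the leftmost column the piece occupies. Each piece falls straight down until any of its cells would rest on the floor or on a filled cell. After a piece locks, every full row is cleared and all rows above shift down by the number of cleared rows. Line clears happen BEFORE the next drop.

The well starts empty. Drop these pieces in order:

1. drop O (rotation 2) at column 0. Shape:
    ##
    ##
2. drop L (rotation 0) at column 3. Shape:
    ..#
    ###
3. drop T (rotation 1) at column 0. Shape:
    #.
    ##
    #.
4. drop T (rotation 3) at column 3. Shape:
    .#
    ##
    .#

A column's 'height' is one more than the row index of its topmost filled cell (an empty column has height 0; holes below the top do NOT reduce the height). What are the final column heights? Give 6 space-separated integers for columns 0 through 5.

Answer: 5 4 0 3 4 2

Derivation:
Drop 1: O rot2 at col 0 lands with bottom-row=0; cleared 0 line(s) (total 0); column heights now [2 2 0 0 0 0], max=2
Drop 2: L rot0 at col 3 lands with bottom-row=0; cleared 0 line(s) (total 0); column heights now [2 2 0 1 1 2], max=2
Drop 3: T rot1 at col 0 lands with bottom-row=2; cleared 0 line(s) (total 0); column heights now [5 4 0 1 1 2], max=5
Drop 4: T rot3 at col 3 lands with bottom-row=1; cleared 0 line(s) (total 0); column heights now [5 4 0 3 4 2], max=5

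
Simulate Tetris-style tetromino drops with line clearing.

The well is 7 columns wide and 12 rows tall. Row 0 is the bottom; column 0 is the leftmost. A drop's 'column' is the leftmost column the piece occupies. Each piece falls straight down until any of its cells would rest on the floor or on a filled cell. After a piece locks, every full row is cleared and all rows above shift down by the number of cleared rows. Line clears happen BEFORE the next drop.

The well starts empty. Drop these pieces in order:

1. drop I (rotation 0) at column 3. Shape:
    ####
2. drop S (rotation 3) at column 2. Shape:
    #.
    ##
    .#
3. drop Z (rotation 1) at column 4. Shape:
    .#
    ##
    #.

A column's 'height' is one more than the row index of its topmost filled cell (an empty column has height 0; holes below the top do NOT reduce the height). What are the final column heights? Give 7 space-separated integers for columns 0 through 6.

Drop 1: I rot0 at col 3 lands with bottom-row=0; cleared 0 line(s) (total 0); column heights now [0 0 0 1 1 1 1], max=1
Drop 2: S rot3 at col 2 lands with bottom-row=1; cleared 0 line(s) (total 0); column heights now [0 0 4 3 1 1 1], max=4
Drop 3: Z rot1 at col 4 lands with bottom-row=1; cleared 0 line(s) (total 0); column heights now [0 0 4 3 3 4 1], max=4

Answer: 0 0 4 3 3 4 1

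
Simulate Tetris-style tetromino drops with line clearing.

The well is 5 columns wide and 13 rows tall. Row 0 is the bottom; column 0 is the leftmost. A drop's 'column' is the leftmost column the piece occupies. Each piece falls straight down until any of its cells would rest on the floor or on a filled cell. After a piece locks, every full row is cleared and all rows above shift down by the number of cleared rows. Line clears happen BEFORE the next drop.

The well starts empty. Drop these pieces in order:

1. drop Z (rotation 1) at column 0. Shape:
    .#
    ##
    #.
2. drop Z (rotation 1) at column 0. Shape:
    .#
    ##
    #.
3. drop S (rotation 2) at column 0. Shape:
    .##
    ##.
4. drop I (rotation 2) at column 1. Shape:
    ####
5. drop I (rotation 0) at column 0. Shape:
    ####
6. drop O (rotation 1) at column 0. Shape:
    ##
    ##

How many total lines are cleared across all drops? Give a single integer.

Answer: 0

Derivation:
Drop 1: Z rot1 at col 0 lands with bottom-row=0; cleared 0 line(s) (total 0); column heights now [2 3 0 0 0], max=3
Drop 2: Z rot1 at col 0 lands with bottom-row=2; cleared 0 line(s) (total 0); column heights now [4 5 0 0 0], max=5
Drop 3: S rot2 at col 0 lands with bottom-row=5; cleared 0 line(s) (total 0); column heights now [6 7 7 0 0], max=7
Drop 4: I rot2 at col 1 lands with bottom-row=7; cleared 0 line(s) (total 0); column heights now [6 8 8 8 8], max=8
Drop 5: I rot0 at col 0 lands with bottom-row=8; cleared 0 line(s) (total 0); column heights now [9 9 9 9 8], max=9
Drop 6: O rot1 at col 0 lands with bottom-row=9; cleared 0 line(s) (total 0); column heights now [11 11 9 9 8], max=11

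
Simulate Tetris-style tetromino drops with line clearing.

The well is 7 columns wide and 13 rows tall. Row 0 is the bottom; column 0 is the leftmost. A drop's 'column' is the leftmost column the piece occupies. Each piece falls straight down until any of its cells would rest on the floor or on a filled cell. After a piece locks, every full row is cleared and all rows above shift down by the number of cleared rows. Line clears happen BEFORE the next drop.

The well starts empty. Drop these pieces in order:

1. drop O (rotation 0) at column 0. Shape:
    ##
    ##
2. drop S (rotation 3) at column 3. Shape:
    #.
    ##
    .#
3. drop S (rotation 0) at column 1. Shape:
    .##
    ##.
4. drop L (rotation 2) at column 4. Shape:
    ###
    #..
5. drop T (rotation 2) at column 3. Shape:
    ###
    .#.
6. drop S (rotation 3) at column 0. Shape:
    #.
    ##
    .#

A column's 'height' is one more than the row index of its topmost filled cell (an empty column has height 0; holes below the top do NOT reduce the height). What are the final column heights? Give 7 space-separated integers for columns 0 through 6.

Answer: 6 5 4 6 6 6 4

Derivation:
Drop 1: O rot0 at col 0 lands with bottom-row=0; cleared 0 line(s) (total 0); column heights now [2 2 0 0 0 0 0], max=2
Drop 2: S rot3 at col 3 lands with bottom-row=0; cleared 0 line(s) (total 0); column heights now [2 2 0 3 2 0 0], max=3
Drop 3: S rot0 at col 1 lands with bottom-row=2; cleared 0 line(s) (total 0); column heights now [2 3 4 4 2 0 0], max=4
Drop 4: L rot2 at col 4 lands with bottom-row=2; cleared 0 line(s) (total 0); column heights now [2 3 4 4 4 4 4], max=4
Drop 5: T rot2 at col 3 lands with bottom-row=4; cleared 0 line(s) (total 0); column heights now [2 3 4 6 6 6 4], max=6
Drop 6: S rot3 at col 0 lands with bottom-row=3; cleared 0 line(s) (total 0); column heights now [6 5 4 6 6 6 4], max=6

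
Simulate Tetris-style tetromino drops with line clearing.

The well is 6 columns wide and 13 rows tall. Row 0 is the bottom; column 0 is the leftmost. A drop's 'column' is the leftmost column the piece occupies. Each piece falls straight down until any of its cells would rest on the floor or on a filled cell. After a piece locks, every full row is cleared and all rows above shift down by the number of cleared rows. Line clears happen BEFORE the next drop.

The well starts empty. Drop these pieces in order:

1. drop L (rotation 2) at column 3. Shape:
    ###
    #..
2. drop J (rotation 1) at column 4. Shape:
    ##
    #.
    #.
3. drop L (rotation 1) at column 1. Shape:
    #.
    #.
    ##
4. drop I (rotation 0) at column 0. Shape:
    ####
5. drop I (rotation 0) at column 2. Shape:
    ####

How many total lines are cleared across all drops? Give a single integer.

Drop 1: L rot2 at col 3 lands with bottom-row=0; cleared 0 line(s) (total 0); column heights now [0 0 0 2 2 2], max=2
Drop 2: J rot1 at col 4 lands with bottom-row=2; cleared 0 line(s) (total 0); column heights now [0 0 0 2 5 5], max=5
Drop 3: L rot1 at col 1 lands with bottom-row=0; cleared 0 line(s) (total 0); column heights now [0 3 1 2 5 5], max=5
Drop 4: I rot0 at col 0 lands with bottom-row=3; cleared 0 line(s) (total 0); column heights now [4 4 4 4 5 5], max=5
Drop 5: I rot0 at col 2 lands with bottom-row=5; cleared 0 line(s) (total 0); column heights now [4 4 6 6 6 6], max=6

Answer: 0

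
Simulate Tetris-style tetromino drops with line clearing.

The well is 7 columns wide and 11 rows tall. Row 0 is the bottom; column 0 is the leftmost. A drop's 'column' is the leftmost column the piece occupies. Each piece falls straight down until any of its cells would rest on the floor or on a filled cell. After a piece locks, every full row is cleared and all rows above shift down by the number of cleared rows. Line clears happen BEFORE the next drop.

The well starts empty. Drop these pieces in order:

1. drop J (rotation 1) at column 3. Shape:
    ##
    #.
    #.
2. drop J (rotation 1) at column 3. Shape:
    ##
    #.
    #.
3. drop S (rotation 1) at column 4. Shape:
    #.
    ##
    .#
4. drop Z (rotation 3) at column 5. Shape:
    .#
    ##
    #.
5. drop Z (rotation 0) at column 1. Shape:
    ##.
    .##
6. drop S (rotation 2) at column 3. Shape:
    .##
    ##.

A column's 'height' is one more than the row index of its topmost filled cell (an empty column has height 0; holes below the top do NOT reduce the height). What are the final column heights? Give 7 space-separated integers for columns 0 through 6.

Answer: 0 8 8 9 10 10 10

Derivation:
Drop 1: J rot1 at col 3 lands with bottom-row=0; cleared 0 line(s) (total 0); column heights now [0 0 0 3 3 0 0], max=3
Drop 2: J rot1 at col 3 lands with bottom-row=3; cleared 0 line(s) (total 0); column heights now [0 0 0 6 6 0 0], max=6
Drop 3: S rot1 at col 4 lands with bottom-row=5; cleared 0 line(s) (total 0); column heights now [0 0 0 6 8 7 0], max=8
Drop 4: Z rot3 at col 5 lands with bottom-row=7; cleared 0 line(s) (total 0); column heights now [0 0 0 6 8 9 10], max=10
Drop 5: Z rot0 at col 1 lands with bottom-row=6; cleared 0 line(s) (total 0); column heights now [0 8 8 7 8 9 10], max=10
Drop 6: S rot2 at col 3 lands with bottom-row=8; cleared 0 line(s) (total 0); column heights now [0 8 8 9 10 10 10], max=10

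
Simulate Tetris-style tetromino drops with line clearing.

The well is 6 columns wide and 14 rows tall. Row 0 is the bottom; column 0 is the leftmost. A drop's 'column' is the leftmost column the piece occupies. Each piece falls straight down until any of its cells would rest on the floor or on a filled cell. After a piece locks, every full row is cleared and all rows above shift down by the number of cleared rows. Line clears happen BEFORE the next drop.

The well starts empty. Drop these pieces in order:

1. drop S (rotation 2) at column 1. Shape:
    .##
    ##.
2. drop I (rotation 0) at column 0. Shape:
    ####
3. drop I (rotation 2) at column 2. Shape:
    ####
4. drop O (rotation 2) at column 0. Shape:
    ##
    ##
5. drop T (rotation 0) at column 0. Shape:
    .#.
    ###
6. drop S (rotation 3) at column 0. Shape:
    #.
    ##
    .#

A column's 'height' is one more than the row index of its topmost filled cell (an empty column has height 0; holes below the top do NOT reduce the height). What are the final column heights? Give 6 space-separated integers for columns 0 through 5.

Drop 1: S rot2 at col 1 lands with bottom-row=0; cleared 0 line(s) (total 0); column heights now [0 1 2 2 0 0], max=2
Drop 2: I rot0 at col 0 lands with bottom-row=2; cleared 0 line(s) (total 0); column heights now [3 3 3 3 0 0], max=3
Drop 3: I rot2 at col 2 lands with bottom-row=3; cleared 0 line(s) (total 0); column heights now [3 3 4 4 4 4], max=4
Drop 4: O rot2 at col 0 lands with bottom-row=3; cleared 1 line(s) (total 1); column heights now [4 4 3 3 0 0], max=4
Drop 5: T rot0 at col 0 lands with bottom-row=4; cleared 0 line(s) (total 1); column heights now [5 6 5 3 0 0], max=6
Drop 6: S rot3 at col 0 lands with bottom-row=6; cleared 0 line(s) (total 1); column heights now [9 8 5 3 0 0], max=9

Answer: 9 8 5 3 0 0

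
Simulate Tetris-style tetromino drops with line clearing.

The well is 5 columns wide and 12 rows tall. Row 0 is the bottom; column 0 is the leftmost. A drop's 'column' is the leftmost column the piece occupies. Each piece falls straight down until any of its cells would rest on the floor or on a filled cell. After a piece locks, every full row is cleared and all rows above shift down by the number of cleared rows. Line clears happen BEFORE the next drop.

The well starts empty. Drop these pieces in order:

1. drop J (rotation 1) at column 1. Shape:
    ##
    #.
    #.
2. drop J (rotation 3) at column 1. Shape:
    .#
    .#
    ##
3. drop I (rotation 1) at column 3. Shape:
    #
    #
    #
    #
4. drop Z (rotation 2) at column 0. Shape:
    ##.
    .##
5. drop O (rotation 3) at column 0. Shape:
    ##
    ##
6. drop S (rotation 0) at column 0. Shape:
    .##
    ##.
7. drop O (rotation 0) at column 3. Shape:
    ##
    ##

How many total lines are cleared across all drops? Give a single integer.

Drop 1: J rot1 at col 1 lands with bottom-row=0; cleared 0 line(s) (total 0); column heights now [0 3 3 0 0], max=3
Drop 2: J rot3 at col 1 lands with bottom-row=3; cleared 0 line(s) (total 0); column heights now [0 4 6 0 0], max=6
Drop 3: I rot1 at col 3 lands with bottom-row=0; cleared 0 line(s) (total 0); column heights now [0 4 6 4 0], max=6
Drop 4: Z rot2 at col 0 lands with bottom-row=6; cleared 0 line(s) (total 0); column heights now [8 8 7 4 0], max=8
Drop 5: O rot3 at col 0 lands with bottom-row=8; cleared 0 line(s) (total 0); column heights now [10 10 7 4 0], max=10
Drop 6: S rot0 at col 0 lands with bottom-row=10; cleared 0 line(s) (total 0); column heights now [11 12 12 4 0], max=12
Drop 7: O rot0 at col 3 lands with bottom-row=4; cleared 0 line(s) (total 0); column heights now [11 12 12 6 6], max=12

Answer: 0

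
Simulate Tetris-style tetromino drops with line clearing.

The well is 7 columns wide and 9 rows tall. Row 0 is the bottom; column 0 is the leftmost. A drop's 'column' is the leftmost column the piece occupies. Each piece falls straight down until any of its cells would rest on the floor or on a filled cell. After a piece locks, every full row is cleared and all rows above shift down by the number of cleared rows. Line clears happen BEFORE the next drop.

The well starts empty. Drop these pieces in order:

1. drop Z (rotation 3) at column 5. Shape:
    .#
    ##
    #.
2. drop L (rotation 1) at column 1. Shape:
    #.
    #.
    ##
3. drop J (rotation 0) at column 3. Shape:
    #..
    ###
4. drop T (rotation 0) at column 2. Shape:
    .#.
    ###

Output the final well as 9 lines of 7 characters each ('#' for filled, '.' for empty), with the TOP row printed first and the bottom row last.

Drop 1: Z rot3 at col 5 lands with bottom-row=0; cleared 0 line(s) (total 0); column heights now [0 0 0 0 0 2 3], max=3
Drop 2: L rot1 at col 1 lands with bottom-row=0; cleared 0 line(s) (total 0); column heights now [0 3 1 0 0 2 3], max=3
Drop 3: J rot0 at col 3 lands with bottom-row=2; cleared 0 line(s) (total 0); column heights now [0 3 1 4 3 3 3], max=4
Drop 4: T rot0 at col 2 lands with bottom-row=4; cleared 0 line(s) (total 0); column heights now [0 3 5 6 5 3 3], max=6

Answer: .......
.......
.......
...#...
..###..
...#...
.#.####
.#...##
.##..#.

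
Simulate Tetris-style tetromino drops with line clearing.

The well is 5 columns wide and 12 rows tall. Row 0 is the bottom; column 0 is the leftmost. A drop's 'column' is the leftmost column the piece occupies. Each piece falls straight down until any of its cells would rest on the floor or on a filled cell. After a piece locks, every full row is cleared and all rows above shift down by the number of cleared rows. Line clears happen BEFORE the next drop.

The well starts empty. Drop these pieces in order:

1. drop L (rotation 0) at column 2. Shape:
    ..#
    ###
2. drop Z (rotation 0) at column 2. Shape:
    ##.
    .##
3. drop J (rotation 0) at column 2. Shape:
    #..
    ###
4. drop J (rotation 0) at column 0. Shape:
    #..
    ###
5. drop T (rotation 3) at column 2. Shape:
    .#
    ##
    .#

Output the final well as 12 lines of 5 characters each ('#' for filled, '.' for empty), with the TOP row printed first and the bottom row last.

Drop 1: L rot0 at col 2 lands with bottom-row=0; cleared 0 line(s) (total 0); column heights now [0 0 1 1 2], max=2
Drop 2: Z rot0 at col 2 lands with bottom-row=2; cleared 0 line(s) (total 0); column heights now [0 0 4 4 3], max=4
Drop 3: J rot0 at col 2 lands with bottom-row=4; cleared 0 line(s) (total 0); column heights now [0 0 6 5 5], max=6
Drop 4: J rot0 at col 0 lands with bottom-row=6; cleared 0 line(s) (total 0); column heights now [8 7 7 5 5], max=8
Drop 5: T rot3 at col 2 lands with bottom-row=6; cleared 0 line(s) (total 0); column heights now [8 7 8 9 5], max=9

Answer: .....
.....
.....
...#.
#.##.
####.
..#..
..###
..##.
...##
....#
..###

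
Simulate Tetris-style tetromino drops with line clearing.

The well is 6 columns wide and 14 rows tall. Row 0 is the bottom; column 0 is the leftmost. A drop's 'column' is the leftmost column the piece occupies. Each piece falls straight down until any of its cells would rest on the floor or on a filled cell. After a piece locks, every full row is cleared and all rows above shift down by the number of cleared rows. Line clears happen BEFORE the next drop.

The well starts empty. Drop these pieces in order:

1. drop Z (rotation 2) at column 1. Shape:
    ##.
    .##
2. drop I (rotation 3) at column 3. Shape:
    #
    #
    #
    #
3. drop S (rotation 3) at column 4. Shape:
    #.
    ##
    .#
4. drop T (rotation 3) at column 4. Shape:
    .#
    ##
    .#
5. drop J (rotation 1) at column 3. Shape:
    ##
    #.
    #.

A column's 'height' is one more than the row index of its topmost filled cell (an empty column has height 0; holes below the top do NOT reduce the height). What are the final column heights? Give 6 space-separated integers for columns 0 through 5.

Answer: 0 2 2 8 8 5

Derivation:
Drop 1: Z rot2 at col 1 lands with bottom-row=0; cleared 0 line(s) (total 0); column heights now [0 2 2 1 0 0], max=2
Drop 2: I rot3 at col 3 lands with bottom-row=1; cleared 0 line(s) (total 0); column heights now [0 2 2 5 0 0], max=5
Drop 3: S rot3 at col 4 lands with bottom-row=0; cleared 0 line(s) (total 0); column heights now [0 2 2 5 3 2], max=5
Drop 4: T rot3 at col 4 lands with bottom-row=2; cleared 0 line(s) (total 0); column heights now [0 2 2 5 4 5], max=5
Drop 5: J rot1 at col 3 lands with bottom-row=5; cleared 0 line(s) (total 0); column heights now [0 2 2 8 8 5], max=8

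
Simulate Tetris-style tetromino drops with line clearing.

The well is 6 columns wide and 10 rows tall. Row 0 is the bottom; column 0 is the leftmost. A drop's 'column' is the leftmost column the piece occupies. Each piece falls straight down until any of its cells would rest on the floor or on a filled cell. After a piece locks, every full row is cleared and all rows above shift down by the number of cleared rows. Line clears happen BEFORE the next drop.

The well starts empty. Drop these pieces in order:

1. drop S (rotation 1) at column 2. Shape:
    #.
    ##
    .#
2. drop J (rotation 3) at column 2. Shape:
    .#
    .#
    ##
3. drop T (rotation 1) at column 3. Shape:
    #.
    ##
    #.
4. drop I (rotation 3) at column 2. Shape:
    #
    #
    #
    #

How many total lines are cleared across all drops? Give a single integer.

Drop 1: S rot1 at col 2 lands with bottom-row=0; cleared 0 line(s) (total 0); column heights now [0 0 3 2 0 0], max=3
Drop 2: J rot3 at col 2 lands with bottom-row=3; cleared 0 line(s) (total 0); column heights now [0 0 4 6 0 0], max=6
Drop 3: T rot1 at col 3 lands with bottom-row=6; cleared 0 line(s) (total 0); column heights now [0 0 4 9 8 0], max=9
Drop 4: I rot3 at col 2 lands with bottom-row=4; cleared 0 line(s) (total 0); column heights now [0 0 8 9 8 0], max=9

Answer: 0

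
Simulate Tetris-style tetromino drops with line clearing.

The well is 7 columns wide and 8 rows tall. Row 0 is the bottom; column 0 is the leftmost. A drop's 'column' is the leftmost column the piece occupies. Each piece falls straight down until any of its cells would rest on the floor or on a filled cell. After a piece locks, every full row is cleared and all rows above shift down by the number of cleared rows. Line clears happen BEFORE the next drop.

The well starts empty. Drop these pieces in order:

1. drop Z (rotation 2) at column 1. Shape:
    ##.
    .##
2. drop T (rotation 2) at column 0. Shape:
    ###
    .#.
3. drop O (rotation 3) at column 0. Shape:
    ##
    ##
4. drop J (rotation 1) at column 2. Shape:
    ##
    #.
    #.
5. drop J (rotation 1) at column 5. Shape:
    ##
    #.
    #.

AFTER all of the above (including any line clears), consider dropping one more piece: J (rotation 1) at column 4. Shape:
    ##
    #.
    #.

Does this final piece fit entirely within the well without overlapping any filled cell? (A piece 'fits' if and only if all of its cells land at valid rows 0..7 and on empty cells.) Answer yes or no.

Drop 1: Z rot2 at col 1 lands with bottom-row=0; cleared 0 line(s) (total 0); column heights now [0 2 2 1 0 0 0], max=2
Drop 2: T rot2 at col 0 lands with bottom-row=2; cleared 0 line(s) (total 0); column heights now [4 4 4 1 0 0 0], max=4
Drop 3: O rot3 at col 0 lands with bottom-row=4; cleared 0 line(s) (total 0); column heights now [6 6 4 1 0 0 0], max=6
Drop 4: J rot1 at col 2 lands with bottom-row=4; cleared 0 line(s) (total 0); column heights now [6 6 7 7 0 0 0], max=7
Drop 5: J rot1 at col 5 lands with bottom-row=0; cleared 0 line(s) (total 0); column heights now [6 6 7 7 0 3 3], max=7
Test piece J rot1 at col 4 (width 2): heights before test = [6 6 7 7 0 3 3]; fits = True

Answer: yes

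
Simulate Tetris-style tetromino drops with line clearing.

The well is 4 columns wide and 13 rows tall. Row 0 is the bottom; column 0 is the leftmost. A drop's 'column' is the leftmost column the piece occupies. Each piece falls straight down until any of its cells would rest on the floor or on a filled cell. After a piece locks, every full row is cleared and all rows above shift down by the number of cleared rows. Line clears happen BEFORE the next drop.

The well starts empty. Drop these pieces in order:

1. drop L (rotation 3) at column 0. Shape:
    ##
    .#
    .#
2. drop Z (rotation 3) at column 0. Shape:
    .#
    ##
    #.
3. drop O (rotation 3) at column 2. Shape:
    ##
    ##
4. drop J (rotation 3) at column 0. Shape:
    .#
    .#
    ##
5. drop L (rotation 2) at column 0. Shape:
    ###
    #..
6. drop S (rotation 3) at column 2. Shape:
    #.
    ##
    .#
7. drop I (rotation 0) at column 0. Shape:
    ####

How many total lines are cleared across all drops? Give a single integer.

Drop 1: L rot3 at col 0 lands with bottom-row=0; cleared 0 line(s) (total 0); column heights now [3 3 0 0], max=3
Drop 2: Z rot3 at col 0 lands with bottom-row=3; cleared 0 line(s) (total 0); column heights now [5 6 0 0], max=6
Drop 3: O rot3 at col 2 lands with bottom-row=0; cleared 0 line(s) (total 0); column heights now [5 6 2 2], max=6
Drop 4: J rot3 at col 0 lands with bottom-row=6; cleared 0 line(s) (total 0); column heights now [7 9 2 2], max=9
Drop 5: L rot2 at col 0 lands with bottom-row=8; cleared 0 line(s) (total 0); column heights now [10 10 10 2], max=10
Drop 6: S rot3 at col 2 lands with bottom-row=9; cleared 1 line(s) (total 1); column heights now [9 9 11 10], max=11
Drop 7: I rot0 at col 0 lands with bottom-row=11; cleared 1 line(s) (total 2); column heights now [9 9 11 10], max=11

Answer: 2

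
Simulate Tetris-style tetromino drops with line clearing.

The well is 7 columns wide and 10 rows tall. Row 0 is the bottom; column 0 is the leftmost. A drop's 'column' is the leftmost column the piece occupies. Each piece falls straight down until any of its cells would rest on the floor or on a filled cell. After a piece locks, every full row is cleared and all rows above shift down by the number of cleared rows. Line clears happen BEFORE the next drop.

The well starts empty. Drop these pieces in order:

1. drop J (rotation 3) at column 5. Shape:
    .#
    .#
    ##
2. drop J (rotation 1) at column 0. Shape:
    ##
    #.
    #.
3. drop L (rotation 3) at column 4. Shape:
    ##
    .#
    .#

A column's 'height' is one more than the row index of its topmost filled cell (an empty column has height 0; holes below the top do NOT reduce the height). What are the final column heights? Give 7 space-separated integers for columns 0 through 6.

Answer: 3 3 0 0 4 4 3

Derivation:
Drop 1: J rot3 at col 5 lands with bottom-row=0; cleared 0 line(s) (total 0); column heights now [0 0 0 0 0 1 3], max=3
Drop 2: J rot1 at col 0 lands with bottom-row=0; cleared 0 line(s) (total 0); column heights now [3 3 0 0 0 1 3], max=3
Drop 3: L rot3 at col 4 lands with bottom-row=1; cleared 0 line(s) (total 0); column heights now [3 3 0 0 4 4 3], max=4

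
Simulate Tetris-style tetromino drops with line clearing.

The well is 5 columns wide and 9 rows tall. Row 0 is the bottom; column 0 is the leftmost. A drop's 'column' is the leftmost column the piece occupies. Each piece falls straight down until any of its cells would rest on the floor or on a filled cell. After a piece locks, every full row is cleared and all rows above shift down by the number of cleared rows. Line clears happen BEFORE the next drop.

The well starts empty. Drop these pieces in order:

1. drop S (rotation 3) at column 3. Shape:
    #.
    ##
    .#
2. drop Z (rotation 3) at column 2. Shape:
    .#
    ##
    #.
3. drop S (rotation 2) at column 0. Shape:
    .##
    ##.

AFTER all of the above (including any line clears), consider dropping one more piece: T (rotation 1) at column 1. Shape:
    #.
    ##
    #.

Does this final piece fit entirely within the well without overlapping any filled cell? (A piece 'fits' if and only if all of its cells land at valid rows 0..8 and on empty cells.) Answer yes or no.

Answer: yes

Derivation:
Drop 1: S rot3 at col 3 lands with bottom-row=0; cleared 0 line(s) (total 0); column heights now [0 0 0 3 2], max=3
Drop 2: Z rot3 at col 2 lands with bottom-row=2; cleared 0 line(s) (total 0); column heights now [0 0 4 5 2], max=5
Drop 3: S rot2 at col 0 lands with bottom-row=3; cleared 0 line(s) (total 0); column heights now [4 5 5 5 2], max=5
Test piece T rot1 at col 1 (width 2): heights before test = [4 5 5 5 2]; fits = True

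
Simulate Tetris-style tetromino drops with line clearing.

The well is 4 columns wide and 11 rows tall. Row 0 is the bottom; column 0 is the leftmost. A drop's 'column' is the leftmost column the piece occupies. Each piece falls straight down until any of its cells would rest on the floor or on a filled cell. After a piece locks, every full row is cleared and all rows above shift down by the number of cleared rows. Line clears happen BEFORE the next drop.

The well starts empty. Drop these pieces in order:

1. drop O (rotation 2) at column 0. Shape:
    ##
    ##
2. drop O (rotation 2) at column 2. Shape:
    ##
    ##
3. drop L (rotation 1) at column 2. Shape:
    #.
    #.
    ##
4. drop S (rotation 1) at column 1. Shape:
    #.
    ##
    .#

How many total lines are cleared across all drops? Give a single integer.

Answer: 2

Derivation:
Drop 1: O rot2 at col 0 lands with bottom-row=0; cleared 0 line(s) (total 0); column heights now [2 2 0 0], max=2
Drop 2: O rot2 at col 2 lands with bottom-row=0; cleared 2 line(s) (total 2); column heights now [0 0 0 0], max=0
Drop 3: L rot1 at col 2 lands with bottom-row=0; cleared 0 line(s) (total 2); column heights now [0 0 3 1], max=3
Drop 4: S rot1 at col 1 lands with bottom-row=3; cleared 0 line(s) (total 2); column heights now [0 6 5 1], max=6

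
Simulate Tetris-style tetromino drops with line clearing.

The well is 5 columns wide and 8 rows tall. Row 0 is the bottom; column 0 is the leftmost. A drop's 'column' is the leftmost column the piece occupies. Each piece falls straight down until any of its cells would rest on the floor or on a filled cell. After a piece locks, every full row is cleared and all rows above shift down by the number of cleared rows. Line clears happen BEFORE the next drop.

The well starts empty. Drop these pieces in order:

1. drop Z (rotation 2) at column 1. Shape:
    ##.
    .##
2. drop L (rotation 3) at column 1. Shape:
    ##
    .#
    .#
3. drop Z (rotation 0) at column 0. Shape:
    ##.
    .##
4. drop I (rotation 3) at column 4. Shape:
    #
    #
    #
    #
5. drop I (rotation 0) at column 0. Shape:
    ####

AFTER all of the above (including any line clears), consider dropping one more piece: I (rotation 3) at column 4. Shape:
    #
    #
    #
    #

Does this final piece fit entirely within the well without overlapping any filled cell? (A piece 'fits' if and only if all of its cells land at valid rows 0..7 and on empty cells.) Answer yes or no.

Drop 1: Z rot2 at col 1 lands with bottom-row=0; cleared 0 line(s) (total 0); column heights now [0 2 2 1 0], max=2
Drop 2: L rot3 at col 1 lands with bottom-row=2; cleared 0 line(s) (total 0); column heights now [0 5 5 1 0], max=5
Drop 3: Z rot0 at col 0 lands with bottom-row=5; cleared 0 line(s) (total 0); column heights now [7 7 6 1 0], max=7
Drop 4: I rot3 at col 4 lands with bottom-row=0; cleared 0 line(s) (total 0); column heights now [7 7 6 1 4], max=7
Drop 5: I rot0 at col 0 lands with bottom-row=7; cleared 0 line(s) (total 0); column heights now [8 8 8 8 4], max=8
Test piece I rot3 at col 4 (width 1): heights before test = [8 8 8 8 4]; fits = True

Answer: yes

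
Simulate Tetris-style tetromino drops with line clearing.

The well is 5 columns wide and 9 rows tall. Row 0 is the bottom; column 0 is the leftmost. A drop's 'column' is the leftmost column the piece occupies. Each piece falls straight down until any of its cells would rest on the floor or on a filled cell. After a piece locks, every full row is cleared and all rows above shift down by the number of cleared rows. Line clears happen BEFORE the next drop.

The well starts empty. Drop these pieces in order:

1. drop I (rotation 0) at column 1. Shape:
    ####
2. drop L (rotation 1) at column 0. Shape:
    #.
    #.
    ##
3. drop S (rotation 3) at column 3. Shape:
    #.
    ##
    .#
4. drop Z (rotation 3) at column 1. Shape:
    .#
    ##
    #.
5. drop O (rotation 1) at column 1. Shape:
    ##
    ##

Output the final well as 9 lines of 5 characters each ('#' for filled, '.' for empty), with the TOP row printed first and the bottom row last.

Answer: .....
.....
.##..
.##..
..#..
####.
##.##
##..#
.####

Derivation:
Drop 1: I rot0 at col 1 lands with bottom-row=0; cleared 0 line(s) (total 0); column heights now [0 1 1 1 1], max=1
Drop 2: L rot1 at col 0 lands with bottom-row=1; cleared 0 line(s) (total 0); column heights now [4 2 1 1 1], max=4
Drop 3: S rot3 at col 3 lands with bottom-row=1; cleared 0 line(s) (total 0); column heights now [4 2 1 4 3], max=4
Drop 4: Z rot3 at col 1 lands with bottom-row=2; cleared 0 line(s) (total 0); column heights now [4 4 5 4 3], max=5
Drop 5: O rot1 at col 1 lands with bottom-row=5; cleared 0 line(s) (total 0); column heights now [4 7 7 4 3], max=7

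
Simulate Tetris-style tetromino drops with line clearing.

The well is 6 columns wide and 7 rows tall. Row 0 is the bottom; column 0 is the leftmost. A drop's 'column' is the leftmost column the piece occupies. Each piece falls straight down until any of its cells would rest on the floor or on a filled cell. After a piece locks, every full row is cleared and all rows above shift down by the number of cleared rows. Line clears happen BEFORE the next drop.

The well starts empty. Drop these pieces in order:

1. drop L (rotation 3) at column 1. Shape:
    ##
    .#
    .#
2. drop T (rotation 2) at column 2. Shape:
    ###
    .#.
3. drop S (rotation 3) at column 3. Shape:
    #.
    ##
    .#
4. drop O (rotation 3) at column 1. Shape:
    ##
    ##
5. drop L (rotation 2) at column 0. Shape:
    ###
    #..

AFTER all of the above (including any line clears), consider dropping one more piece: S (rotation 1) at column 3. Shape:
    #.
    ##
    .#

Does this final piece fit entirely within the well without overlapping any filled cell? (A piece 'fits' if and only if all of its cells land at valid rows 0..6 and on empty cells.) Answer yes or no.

Answer: no

Derivation:
Drop 1: L rot3 at col 1 lands with bottom-row=0; cleared 0 line(s) (total 0); column heights now [0 3 3 0 0 0], max=3
Drop 2: T rot2 at col 2 lands with bottom-row=2; cleared 0 line(s) (total 0); column heights now [0 3 4 4 4 0], max=4
Drop 3: S rot3 at col 3 lands with bottom-row=4; cleared 0 line(s) (total 0); column heights now [0 3 4 7 6 0], max=7
Drop 4: O rot3 at col 1 lands with bottom-row=4; cleared 0 line(s) (total 0); column heights now [0 6 6 7 6 0], max=7
Drop 5: L rot2 at col 0 lands with bottom-row=5; cleared 0 line(s) (total 0); column heights now [7 7 7 7 6 0], max=7
Test piece S rot1 at col 3 (width 2): heights before test = [7 7 7 7 6 0]; fits = False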